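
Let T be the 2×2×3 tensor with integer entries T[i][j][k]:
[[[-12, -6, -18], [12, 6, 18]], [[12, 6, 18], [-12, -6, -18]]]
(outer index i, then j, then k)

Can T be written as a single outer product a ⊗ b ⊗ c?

If T = a ⊗ b ⊗ c then every fibre of T is a multiple of the corresponding factor, so read the factors off the fibres through the nonzero entry T[0,0,0] = -12.
The mode-1 fibre T[:,0,0] = [-12, 12] gives a = [1, -1] (primitive direction); the mode-2 fibre T[0,:,0] = [-12, 12] gives b = [1, -1]; then c[k] = T[0,0,k] / (a[0]·b[0]) = [-12, -6, -18] / 1 = [-12, -6, -18].
Expanding [1, -1] ⊗ [1, -1] ⊗ [-12, -6, -18] reproduces all 12 entries of T, so T = [1, -1] ⊗ [1, -1] ⊗ [-12, -6, -18] and rank(T) ≤ 1.
Equivalently every frontal slice T[:,:,k] is c[k] times the rank-1 matrix [1, -1] ⊗ [1, -1]. So T has rank 1 (it is nonzero).

Yes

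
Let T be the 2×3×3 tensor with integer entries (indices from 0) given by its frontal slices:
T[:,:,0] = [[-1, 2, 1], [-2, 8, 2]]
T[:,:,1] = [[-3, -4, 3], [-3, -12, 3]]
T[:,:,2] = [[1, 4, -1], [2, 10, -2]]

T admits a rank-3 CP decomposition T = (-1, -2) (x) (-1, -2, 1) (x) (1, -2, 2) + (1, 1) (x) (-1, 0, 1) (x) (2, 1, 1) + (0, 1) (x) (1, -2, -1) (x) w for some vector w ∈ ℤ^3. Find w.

Subtract the known terms from T to get the rank-1 residual R = (0, 1) (x) (1, -2, -1) (x) w, so R[i,j,k] = a[i]·b[j]·w[k]. Pick indices with nonzero a[1]·b[0] = (1)·(1) = 1. Only the fibre through (1,0,·) is needed: R[1,0,:] = T[1,0,:] − Σₗ aₗ[1]bₗ[0]cₗ = [-2, -3, 2] − (-2)·(-1)·(1, -2, 2) − (1)·(-1)·(2, 1, 1) = [-2, 2, -1]. Then w[k] = R[1,0,k] / 1 for each k, giving w = [-2, 2, -1] / 1 = (-2, 2, -1).

w = (-2, 2, -1)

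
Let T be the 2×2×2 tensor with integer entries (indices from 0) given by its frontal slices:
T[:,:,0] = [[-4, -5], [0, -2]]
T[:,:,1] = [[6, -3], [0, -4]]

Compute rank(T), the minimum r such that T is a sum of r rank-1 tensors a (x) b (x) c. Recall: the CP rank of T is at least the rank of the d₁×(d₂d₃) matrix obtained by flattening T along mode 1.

2

Lower bound: in the mode-1 unfolding of T (rows indexed by i, columns by (j,k)) the 2×2 minor on rows i ∈ {0, 1}, columns (j,k) ∈ {(0,0), (1,0)} is det [[-4, -5], [0, -2]] = 8 ≠ 0, so that unfolding has rank ≥ 2 and hence rank(T) ≥ 2 (CP rank is at least every unfolding rank, though it can be larger).
Upper bound: with S_k = T[:,:,k], the two rank-1 terms a₁b₁ᵀ, a₂b₂ᵀ are the rank-1 members of the pencil x·S₀ + y·S₁.
det(x·S₀ + y·S₁) is 8·x² + 4·xy − 24·y² = 4·(2·x − 3·y)(x + 2·y), vanishing at (x:y) = (3:2) and (2:-1).
M₁ = 3·S₀ + 2·S₁ = [[0, -21], [0, -14]] = (-7)·(3, 2)(0, 1)ᵀ and M₂ = 2·S₀ − S₁ = [[-14, -7], [0, 0]] = (-7)·(1, 0)(2, 1)ᵀ, so take a₁ = (3, 2), b₁ = (0, 1), a₂ = (1, 0), b₂ = (2, 1).
Each slice is an integer combination of E₁ = a₁b₁ᵀ and E₂ = a₂b₂ᵀ: S₀ = −E₁ − 2·E₂, S₁ = −2·E₁ + 3·E₂; reading off coefficients, c₁ = (-1, -2) and c₂ = (-2, 3).
Hence T = (3, 2) (x) (0, 1) (x) (-1, -2) + (1, 0) (x) (2, 1) (x) (-2, 3), so rank(T) ≤ 2.
These bounds meet, so rank(T) = 2.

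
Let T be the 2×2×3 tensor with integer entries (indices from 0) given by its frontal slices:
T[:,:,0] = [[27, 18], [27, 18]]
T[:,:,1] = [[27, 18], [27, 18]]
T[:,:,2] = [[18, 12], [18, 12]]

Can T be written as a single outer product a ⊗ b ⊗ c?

The mode-1 fibre T[:,0,0] = [27, 27] gives a = (1, 1) (primitive direction); the mode-2 fibre T[0,:,0] = [27, 18] gives b = (3, 2); then c[k] = T[0,0,k] / (a[0]·b[0]) = [27, 27, 18] / 3 = (9, 9, 6).
Expanding (1, 1) ⊗ (3, 2) ⊗ (9, 9, 6) reproduces all 12 entries of T, so T = (1, 1) ⊗ (3, 2) ⊗ (9, 9, 6) and rank(T) ≤ 1.
Equivalently every frontal slice T[:,:,k] is c[k] times the rank-1 matrix (1, 1) ⊗ (3, 2). So T has rank 1 (it is nonzero).

Yes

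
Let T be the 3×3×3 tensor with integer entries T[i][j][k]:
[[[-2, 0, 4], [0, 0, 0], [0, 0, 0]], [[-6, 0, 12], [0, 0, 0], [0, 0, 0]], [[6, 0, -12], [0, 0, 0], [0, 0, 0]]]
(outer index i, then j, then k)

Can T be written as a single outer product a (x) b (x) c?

Yes

If T = a (x) b (x) c then every fibre of T is a multiple of the corresponding factor, so read the factors off the fibres through the nonzero entry T[0,0,0] = -2.
The mode-1 fibre T[:,0,0] = [-2, -6, 6] gives a = [1, 3, -3] (primitive direction); the mode-2 fibre T[0,:,0] = [-2, 0, 0] gives b = [1, 0, 0]; then c[k] = T[0,0,k] / (a[0]·b[0]) = [-2, 0, 4] / 1 = [-2, 0, 4].
Expanding [1, 3, -3] (x) [1, 0, 0] (x) [-2, 0, 4] reproduces all 27 entries of T, so T = [1, 3, -3] (x) [1, 0, 0] (x) [-2, 0, 4] and rank(T) ≤ 1.
Equivalently every frontal slice T[:,:,k] is c[k] times the rank-1 matrix [1, 3, -3] (x) [1, 0, 0]. So T has rank 1 (it is nonzero).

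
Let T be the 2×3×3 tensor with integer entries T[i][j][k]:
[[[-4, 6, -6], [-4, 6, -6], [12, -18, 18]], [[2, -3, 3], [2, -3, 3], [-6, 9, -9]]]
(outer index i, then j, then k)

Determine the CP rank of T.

Lower bound: T ≠ 0 (e.g. T[0,0,0] = -4), so rank(T) ≥ 1.
Upper bound: if T = a ⊗ b ⊗ c then every fibre of T is a multiple of the corresponding factor, so read the factors off the fibres through the nonzero entry T[0,0,0] = -4.
The mode-1 fibre T[:,0,0] = [-4, 2] gives a = [2, -1] (primitive direction); the mode-2 fibre T[0,:,0] = [-4, -4, 12] gives b = [1, 1, -3]; then c[k] = T[0,0,k] / (a[0]·b[0]) = [-4, 6, -6] / 2 = [-2, 3, -3].
Expanding [2, -1] ⊗ [1, 1, -3] ⊗ [-2, 3, -3] reproduces all 18 entries of T, so T = [2, -1] ⊗ [1, 1, -3] ⊗ [-2, 3, -3] and rank(T) ≤ 1.
These bounds meet, so rank(T) = 1.

1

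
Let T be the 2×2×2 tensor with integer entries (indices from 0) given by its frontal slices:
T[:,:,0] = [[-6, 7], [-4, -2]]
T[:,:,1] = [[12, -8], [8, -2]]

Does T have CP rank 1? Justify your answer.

No

The mode-1 unfolding of T (rows indexed by i, columns by (j,k) = (0,0), (0,1), (1,0), (1,1)) is [[-6, 12, 7, -8], [-4, 8, -2, -2]].
There the 2×2 minor on rows i ∈ {0, 1}, columns (j,k) ∈ {(0,0), (1,0)} is det [[-6, 7], [-4, -2]] = 40 ≠ 0, so this unfolding has rank ≥ 2; CP rank is at least every unfolding rank, so rank(T) ≥ 2.
In particular rank(T) ≥ 2 > 1, so T is not rank-1.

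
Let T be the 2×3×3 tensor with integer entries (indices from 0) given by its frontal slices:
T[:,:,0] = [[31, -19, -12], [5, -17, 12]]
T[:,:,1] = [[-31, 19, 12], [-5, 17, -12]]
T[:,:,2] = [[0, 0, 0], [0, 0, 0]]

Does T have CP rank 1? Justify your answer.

The mode-2 unfolding of T (rows indexed by j, columns by (i,k) = (0,0), (0,1), (0,2), (1,0), (1,1), (1,2)) is [[31, -31, 0, 5, -5, 0], [-19, 19, 0, -17, 17, 0], [-12, 12, 0, 12, -12, 0]].
There the 2×2 minor on rows j ∈ {0, 1}, columns (i,k) ∈ {(0,0), (1,0)} is det [[31, 5], [-19, -17]] = -432 ≠ 0, so this unfolding has rank ≥ 2; CP rank is at least every unfolding rank, so rank(T) ≥ 2.
In particular rank(T) ≥ 2 > 1, so T is not rank-1.

No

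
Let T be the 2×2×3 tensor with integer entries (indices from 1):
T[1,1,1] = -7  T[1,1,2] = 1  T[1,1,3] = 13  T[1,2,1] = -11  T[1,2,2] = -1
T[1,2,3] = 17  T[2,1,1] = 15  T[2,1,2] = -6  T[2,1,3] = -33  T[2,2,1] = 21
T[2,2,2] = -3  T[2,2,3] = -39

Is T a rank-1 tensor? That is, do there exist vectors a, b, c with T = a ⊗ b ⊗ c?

The mode-2 unfolding of T (rows indexed by j, columns by (i,k) = (1,1), (1,2), (1,3), (2,1), (2,2), (2,3)) is [[-7, 1, 13, 15, -6, -33], [-11, -1, 17, 21, -3, -39]].
There the 2×2 minor on rows j ∈ {1, 2}, columns (i,k) ∈ {(1,1), (1,2)} is det [[-7, 1], [-11, -1]] = 18 ≠ 0, so this unfolding has rank ≥ 2; CP rank is at least every unfolding rank, so rank(T) ≥ 2.
In particular rank(T) ≥ 2 > 1, so T is not rank-1.

No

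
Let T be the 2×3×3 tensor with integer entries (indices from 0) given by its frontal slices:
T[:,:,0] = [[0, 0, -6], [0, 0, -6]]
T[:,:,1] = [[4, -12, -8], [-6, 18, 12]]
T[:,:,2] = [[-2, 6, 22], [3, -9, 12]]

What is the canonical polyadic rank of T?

Lower bound: the mode-3 unfolding of T (rows indexed by k, columns by (i,j) = (0,0), (0,1), (0,2), (1,0), (1,1), (1,2)) is [[0, 0, -6, 0, 0, -6], [4, -12, -8, -6, 18, 12], [-2, 6, 22, 3, -9, 12]].
There the 2×2 minor on rows k ∈ {0, 1}, columns (i,j) ∈ {(0,0), (0,2)} is det [[0, -6], [4, -8]] = 24 ≠ 0, so this unfolding has rank ≥ 2; CP rank is at least every unfolding rank, so rank(T) ≥ 2. (This is only a lower bound: in general the CP rank may exceed every unfolding rank, so we still need to exhibit 2 rank-1 terms summing to T.)
Upper bound — finding two terms. Write S_k = T[:,:,k] for the frontal slices: S₀ = [[0, 0, -6], [0, 0, -6]], S₁ = [[4, -12, -8], [-6, 18, 12]], S₂ = [[-2, 6, 22], [3, -9, 12]].
If T = a₁ ⊗ b₁ ⊗ c₁ + a₂ ⊗ b₂ ⊗ c₂ then each S_k = c₁[k]·a₁b₁ᵀ + c₂[k]·a₂b₂ᵀ. S₀ and S₁ are linearly independent, so a₁b₁ᵀ and a₂b₂ᵀ must span the same plane of matrices: they are the rank-1 matrices of the form x·S₀ + y·S₁.
The 2×2 minor of x·S₀ + y·S₁ on rows {0,1}, columns {0,2} is −60·xy = (-60)·(y)(x), vanishing at (x:y) = (1:0) and (0:1).
M₁ = S₀ = [[0, 0, -6], [0, 0, -6]] = (-6)·[1, 1][0, 0, 1]ᵀ and M₂ = S₁ = [[4, -12, -8], [-6, 18, 12]] = 2·[2, -3][1, -3, -2]ᵀ, so take a₁ = [1, 1], b₁ = [0, 0, 1], a₂ = [2, -3], b₂ = [1, -3, -2].
Each slice is an integer combination of E₁ = a₁b₁ᵀ and E₂ = a₂b₂ᵀ: S₀ = −6·E₁, S₁ = 2·E₂, S₂ = 18·E₁ − E₂; reading off coefficients, c₁ = [-6, 0, 18] and c₂ = [0, 2, -1].
Hence T = [1, 1] ⊗ [0, 0, 1] ⊗ [-6, 0, 18] + [2, -3] ⊗ [1, -3, -2] ⊗ [0, 2, -1], so rank(T) ≤ 2.
These bounds meet, so rank(T) = 2.

2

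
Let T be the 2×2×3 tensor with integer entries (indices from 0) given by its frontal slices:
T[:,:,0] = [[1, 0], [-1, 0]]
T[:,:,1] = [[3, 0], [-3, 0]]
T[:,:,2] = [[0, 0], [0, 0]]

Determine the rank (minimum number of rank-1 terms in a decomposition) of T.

1

Lower bound: T ≠ 0 (e.g. T[0,0,0] = 1), so rank(T) ≥ 1.
Upper bound: if T = a ⊗ b ⊗ c then every fibre of T is a multiple of the corresponding factor, so read the factors off the fibres through the nonzero entry T[0,0,0] = 1.
The mode-1 fibre T[:,0,0] = [1, -1] gives a = [1, -1] (primitive direction); the mode-2 fibre T[0,:,0] = [1, 0] gives b = [1, 0]; then c[k] = T[0,0,k] / (a[0]·b[0]) = [1, 3, 0] / 1 = [1, 3, 0].
Expanding [1, -1] ⊗ [1, 0] ⊗ [1, 3, 0] reproduces all 12 entries of T, so T = [1, -1] ⊗ [1, 0] ⊗ [1, 3, 0] and rank(T) ≤ 1.
These bounds meet, so rank(T) = 1.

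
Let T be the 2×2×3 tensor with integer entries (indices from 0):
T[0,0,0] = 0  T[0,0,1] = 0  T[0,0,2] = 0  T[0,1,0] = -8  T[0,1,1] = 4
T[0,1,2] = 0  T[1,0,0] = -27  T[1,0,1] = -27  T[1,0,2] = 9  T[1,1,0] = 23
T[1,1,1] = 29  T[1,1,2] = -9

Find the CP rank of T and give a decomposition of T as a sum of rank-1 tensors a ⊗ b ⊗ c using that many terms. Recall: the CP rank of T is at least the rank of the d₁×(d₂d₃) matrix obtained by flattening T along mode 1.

rank(T) = 2

Lower bound: the mode-1 unfolding of T (rows indexed by i, columns by (j,k) = (0,0), (0,1), (0,2), (1,0), (1,1), (1,2)) is [[0, 0, 0, -8, 4, 0], [-27, -27, 9, 23, 29, -9]].
There the 2×2 minor on rows i ∈ {0, 1}, columns (j,k) ∈ {(0,0), (1,0)} is det [[0, -8], [-27, 23]] = -216 ≠ 0, so this unfolding has rank ≥ 2; CP rank is at least every unfolding rank, so rank(T) ≥ 2. (Flattening ranks never certify an upper bound on CP rank; for that we must actually write T with 2 rank-1 terms.)
Upper bound — finding two terms. Write S_k = T[:,:,k] for the frontal slices: S₀ = [[0, -8], [-27, 23]], S₁ = [[0, 4], [-27, 29]], S₂ = [[0, 0], [9, -9]].
If T = a₁ ⊗ b₁ ⊗ c₁ + a₂ ⊗ b₂ ⊗ c₂ then each S_k = c₁[k]·a₁b₁ᵀ + c₂[k]·a₂b₂ᵀ. S₀ and S₁ are linearly independent, so a₁b₁ᵀ and a₂b₂ᵀ must span the same plane of matrices: they are the rank-1 matrices of the form x·S₀ + y·S₁.
det(x·S₀ + y·S₁) is −216·x² − 108·xy + 108·y² = (-108)·(2·x − y)(x + y), vanishing at (x:y) = (1:2) and (1:-1).
M₁ = S₀ + 2·S₁ = [[0, 0], [-81, 81]] = (-81)·[0, 1][1, -1]ᵀ and M₂ = S₀ − S₁ = [[0, -12], [0, -6]] = (-6)·[2, 1][0, 1]ᵀ, so take a₁ = [0, 1], b₁ = [1, -1], a₂ = [2, 1], b₂ = [0, 1].
Each slice is an integer combination of E₁ = a₁b₁ᵀ and E₂ = a₂b₂ᵀ: S₀ = −27·E₁ − 4·E₂, S₁ = −27·E₁ + 2·E₂, S₂ = 9·E₁; reading off coefficients, c₁ = [-27, -27, 9] and c₂ = [-4, 2, 0].
Hence T = [0, 1] ⊗ [1, -1] ⊗ [-27, -27, 9] + [2, 1] ⊗ [0, 1] ⊗ [-4, 2, 0], so rank(T) ≤ 2.
These bounds meet, so rank(T) = 2.
Check entry T[0,0,1] = 0: (0)·(1)·(-27) + (2)·(0)·(2) = 0.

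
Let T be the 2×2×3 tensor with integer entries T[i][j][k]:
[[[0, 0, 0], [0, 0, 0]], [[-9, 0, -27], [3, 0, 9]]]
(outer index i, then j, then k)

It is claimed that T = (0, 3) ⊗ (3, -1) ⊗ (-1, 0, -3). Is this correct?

Yes

Reconstruct entrywise from the claimed factors. For example, T[1,1,2] = 9 and Σₗ aₗ[1]bₗ[1]cₗ[2] = (3)·(-1)·(-3) = 9; checking all 12 entries, every one matches. The claim holds.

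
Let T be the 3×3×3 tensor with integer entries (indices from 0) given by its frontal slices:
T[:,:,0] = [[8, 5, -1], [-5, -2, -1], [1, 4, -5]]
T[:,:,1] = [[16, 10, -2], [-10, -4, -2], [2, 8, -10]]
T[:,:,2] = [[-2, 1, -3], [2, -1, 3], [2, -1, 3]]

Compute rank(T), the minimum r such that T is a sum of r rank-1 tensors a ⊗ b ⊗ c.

Lower bound: the mode-1 unfolding of T (rows indexed by i, columns by (j,k) = (0,0), (0,1), (0,2), (1,0), (1,1), (1,2), (2,0), (2,1), (2,2)) is [[8, 16, -2, 5, 10, 1, -1, -2, -3], [-5, -10, 2, -2, -4, -1, -1, -2, 3], [1, 2, 2, 4, 8, -1, -5, -10, 3]].
There the 2×2 minor on rows i ∈ {0, 1}, columns (j,k) ∈ {(0,0), (0,2)} is det [[8, -2], [-5, 2]] = 6 ≠ 0, so this unfolding has rank ≥ 2; CP rank is at least every unfolding rank, so rank(T) ≥ 2. (This is only a lower bound: in general the CP rank may exceed every unfolding rank, so we still need to exhibit 2 rank-1 terms summing to T.)
Upper bound — finding two terms. Write S_k = T[:,:,k] for the frontal slices: S₀ = [[8, 5, -1], [-5, -2, -1], [1, 4, -5]], S₁ = [[16, 10, -2], [-10, -4, -2], [2, 8, -10]], S₂ = [[-2, 1, -3], [2, -1, 3], [2, -1, 3]].
If T = a₁ ⊗ b₁ ⊗ c₁ + a₂ ⊗ b₂ ⊗ c₂ then each S_k = c₁[k]·a₁b₁ᵀ + c₂[k]·a₂b₂ᵀ. S₀ and S₂ are linearly independent, so a₁b₁ᵀ and a₂b₂ᵀ must span the same plane of matrices: they are the rank-1 matrices of the form x·S₀ + y·S₂.
The 2×2 minor of x·S₀ + y·S₂ on rows {0,1}, columns {0,1} is 9·x² − 9·xy = 9·(x − y)(x), vanishing at (x:y) = (1:1) and (0:1).
M₁ = S₀ + S₂ = [[6, 6, -4], [-3, -3, 2], [3, 3, -2]] = (2, -1, 1)(3, 3, -2)ᵀ and M₂ = S₂ = [[-2, 1, -3], [2, -1, 3], [2, -1, 3]] = −(1, -1, -1)(2, -1, 3)ᵀ, so take a₁ = (2, -1, 1), b₁ = (3, 3, -2), a₂ = (1, -1, -1), b₂ = (2, -1, 3).
Each slice is an integer combination of E₁ = a₁b₁ᵀ and E₂ = a₂b₂ᵀ: S₀ = E₁ + E₂, S₁ = 2·E₁ + 2·E₂, S₂ = −E₂; reading off coefficients, c₁ = (1, 2, 0) and c₂ = (1, 2, -1).
Hence T = (2, -1, 1) ⊗ (3, 3, -2) ⊗ (1, 2, 0) + (1, -1, -1) ⊗ (2, -1, 3) ⊗ (1, 2, -1), so rank(T) ≤ 2.
These bounds meet, so rank(T) = 2.

2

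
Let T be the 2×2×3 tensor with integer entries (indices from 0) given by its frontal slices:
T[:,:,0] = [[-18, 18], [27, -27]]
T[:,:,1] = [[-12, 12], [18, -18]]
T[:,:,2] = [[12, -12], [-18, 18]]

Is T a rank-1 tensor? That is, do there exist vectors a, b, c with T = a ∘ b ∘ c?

Yes

If T = a ∘ b ∘ c then every fibre of T is a multiple of the corresponding factor, so read the factors off the fibres through the nonzero entry T[0,0,0] = -18.
The mode-1 fibre T[:,0,0] = [-18, 27] gives a = [2, -3] (primitive direction); the mode-2 fibre T[0,:,0] = [-18, 18] gives b = [1, -1]; then c[k] = T[0,0,k] / (a[0]·b[0]) = [-18, -12, 12] / 2 = [-9, -6, 6].
Expanding [2, -3] ∘ [1, -1] ∘ [-9, -6, 6] reproduces all 12 entries of T, so T = [2, -3] ∘ [1, -1] ∘ [-9, -6, 6] and rank(T) ≤ 1.
Equivalently every frontal slice T[:,:,k] is c[k] times the rank-1 matrix [2, -3] ∘ [1, -1]. So T has rank 1 (it is nonzero).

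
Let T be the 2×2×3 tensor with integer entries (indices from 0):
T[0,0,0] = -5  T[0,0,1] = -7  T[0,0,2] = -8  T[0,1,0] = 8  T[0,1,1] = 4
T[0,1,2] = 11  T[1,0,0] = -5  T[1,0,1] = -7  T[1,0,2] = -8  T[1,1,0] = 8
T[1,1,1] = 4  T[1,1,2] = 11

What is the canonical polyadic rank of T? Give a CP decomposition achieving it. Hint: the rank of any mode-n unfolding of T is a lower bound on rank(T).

rank(T) = 2

Lower bound: in the mode-3 unfolding of T (rows indexed by k, columns by (i,j)) the 2×2 minor on rows k ∈ {0, 1}, columns (i,j) ∈ {(0,0), (0,1)} is det [[-5, 8], [-7, 4]] = 36 ≠ 0, so that unfolding has rank ≥ 2 and hence rank(T) ≥ 2 (CP rank is at least every unfolding rank, though it can be larger).
Upper bound: T[i,:,:] = a[i]·M for every slice, with a = [1, 1] and M = [[-5, -7, -8], [8, 4, 11]] (rows j, columns k).
Splitting M by its rows (j = 0, 1), M = [1, 0][-5, -7, -8]ᵀ + [0, 1][8, 4, 11]ᵀ.
Hence T = [1, 1] ⊗ [1, 0] ⊗ [-5, -7, -8] + [1, 1] ⊗ [0, 1] ⊗ [8, 4, 11], so rank(T) ≤ 2.
These bounds meet, so rank(T) = 2.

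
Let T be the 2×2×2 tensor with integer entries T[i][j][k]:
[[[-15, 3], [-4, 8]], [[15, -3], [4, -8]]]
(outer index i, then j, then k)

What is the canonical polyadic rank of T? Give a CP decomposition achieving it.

Lower bound: the mode-2 unfolding of T (rows indexed by j, columns by (i,k) = (0,0), (0,1), (1,0), (1,1)) is [[-15, 3, 15, -3], [-4, 8, 4, -8]].
There the 2×2 minor on rows j ∈ {0, 1}, columns (i,k) ∈ {(0,0), (0,1)} is det [[-15, 3], [-4, 8]] = -108 ≠ 0, so this unfolding has rank ≥ 2; CP rank is at least every unfolding rank, so rank(T) ≥ 2. (Flattening ranks never certify an upper bound on CP rank; for that we must actually write T with 2 rank-1 terms.)
Upper bound — finding two terms. Every mode-1 slice of T is a multiple of one matrix: T[i,:,:] = a[i]·M with a = [1, -1] and M = [[-15, 3], [-4, 8]] (rows indexed by j, columns by k). So it suffices to write M as a sum of two rank-1 matrices.
Splitting M by its rows (j = 0, 1), M = [1, 0][-15, 3]ᵀ + [0, 1][-4, 8]ᵀ.
Hence T = [1, -1] ⊗ [1, 0] ⊗ [-15, 3] + [1, -1] ⊗ [0, 1] ⊗ [-4, 8], so rank(T) ≤ 2.
These bounds meet, so rank(T) = 2.
Check entry T[1,0,1] = -3: (-1)·(1)·(3) + (-1)·(0)·(8) = -3.

rank(T) = 2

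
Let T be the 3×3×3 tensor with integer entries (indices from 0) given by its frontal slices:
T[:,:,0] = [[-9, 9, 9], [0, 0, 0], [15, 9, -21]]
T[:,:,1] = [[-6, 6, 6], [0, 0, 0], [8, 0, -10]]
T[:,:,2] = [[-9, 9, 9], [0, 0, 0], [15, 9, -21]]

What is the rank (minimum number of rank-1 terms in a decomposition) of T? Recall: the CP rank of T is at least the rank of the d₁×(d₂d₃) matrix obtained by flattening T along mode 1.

2

Lower bound: in the mode-1 unfolding of T (rows indexed by i, columns by (j,k)) the 2×2 minor on rows i ∈ {0, 2}, columns (j,k) ∈ {(0,0), (0,1)} is det [[-9, -6], [15, 8]] = 18 ≠ 0, so that unfolding has rank ≥ 2 and hence rank(T) ≥ 2 (CP rank is at least every unfolding rank, though it can be larger).
Upper bound: with S_k = T[:,:,k], the two rank-1 terms a₁b₁ᵀ, a₂b₂ᵀ are the rank-1 members of the pencil x·S₀ + y·S₁.
The 2×2 minor of x·S₀ + y·S₁ on rows {0,2}, columns {0,1} is −216·x² − 216·xy − 48·y² = (-24)·(3·x + 2·y)(3·x + y), vanishing at (x:y) = (2:-3) and (1:-3).
M₁ = 2·S₀ − 3·S₁ = [[0, 0, 0], [0, 0, 0], [6, 18, -12]] = 6·[0, 0, 1][1, 3, -2]ᵀ and M₂ = S₀ − 3·S₁ = [[9, -9, -9], [0, 0, 0], [-9, 9, 9]] = 9·[1, 0, -1][1, -1, -1]ᵀ, so take a₁ = [0, 0, 1], b₁ = [1, 3, -2], a₂ = [1, 0, -1], b₂ = [1, -1, -1].
Each slice is an integer combination of E₁ = a₁b₁ᵀ and E₂ = a₂b₂ᵀ: S₀ = 6·E₁ − 9·E₂, S₁ = 2·E₁ − 6·E₂, S₂ = 6·E₁ − 9·E₂; reading off coefficients, c₁ = [6, 2, 6] and c₂ = [-9, -6, -9].
Hence T = [0, 0, 1] ⊗ [1, 3, -2] ⊗ [6, 2, 6] + [1, 0, -1] ⊗ [1, -1, -1] ⊗ [-9, -6, -9], so rank(T) ≤ 2.
These bounds meet, so rank(T) = 2.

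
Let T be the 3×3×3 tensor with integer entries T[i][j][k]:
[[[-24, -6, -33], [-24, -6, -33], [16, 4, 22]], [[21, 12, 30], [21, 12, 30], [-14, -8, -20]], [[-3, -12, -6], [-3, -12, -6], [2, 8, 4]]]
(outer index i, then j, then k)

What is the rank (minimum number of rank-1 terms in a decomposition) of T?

Lower bound: the mode-1 unfolding of T (rows indexed by i, columns by (j,k) = (0,0), (0,1), (0,2), (1,0), (1,1), (1,2), (2,0), (2,1), (2,2)) is [[-24, -6, -33, -24, -6, -33, 16, 4, 22], [21, 12, 30, 21, 12, 30, -14, -8, -20], [-3, -12, -6, -3, -12, -6, 2, 8, 4]].
There the 2×2 minor on rows i ∈ {0, 1}, columns (j,k) ∈ {(0,0), (0,1)} is det [[-24, -6], [21, 12]] = -162 ≠ 0, so this unfolding has rank ≥ 2; CP rank is at least every unfolding rank, so rank(T) ≥ 2. (This is only a lower bound: in general the CP rank may exceed every unfolding rank, so we still need to exhibit 2 rank-1 terms summing to T.)
Upper bound — finding two terms. Every mode-2 slice of T is a multiple of one matrix: T[:,j,:] = b[j]·M with b = [3, 3, -2] and M = [[-8, -2, -11], [7, 4, 10], [-1, -4, -2]] (rows indexed by i, columns by k). So it suffices to write M as a sum of two rank-1 matrices.
The columns of M satisfy (column 1) = −8·(column 0) + 6·(column 2), so splitting by columns, M = [-8, 7, -1][1, -8, 0]ᵀ + [-11, 10, -2][0, 6, 1]ᵀ.
Hence T = [-8, 7, -1] ⊗ [3, 3, -2] ⊗ [1, -8, 0] + [-11, 10, -2] ⊗ [3, 3, -2] ⊗ [0, 6, 1], so rank(T) ≤ 2.
These bounds meet, so rank(T) = 2.
Check entry T[2,0,0] = -3: (-1)·(3)·(1) + (-2)·(3)·(0) = -3.

2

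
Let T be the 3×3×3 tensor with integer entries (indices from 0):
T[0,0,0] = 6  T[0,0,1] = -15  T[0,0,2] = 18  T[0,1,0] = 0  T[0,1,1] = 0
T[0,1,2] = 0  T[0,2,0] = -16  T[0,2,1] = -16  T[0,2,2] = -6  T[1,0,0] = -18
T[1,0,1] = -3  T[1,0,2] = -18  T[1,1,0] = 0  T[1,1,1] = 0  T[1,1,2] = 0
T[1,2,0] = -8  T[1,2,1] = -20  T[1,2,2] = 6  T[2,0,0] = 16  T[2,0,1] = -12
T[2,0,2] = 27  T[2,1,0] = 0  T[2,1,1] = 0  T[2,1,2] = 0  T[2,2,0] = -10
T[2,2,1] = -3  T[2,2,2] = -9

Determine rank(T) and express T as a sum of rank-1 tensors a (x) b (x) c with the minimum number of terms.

rank(T) = 2

Lower bound: the mode-1 unfolding of T (rows indexed by i, columns by (j,k) = (0,0), (0,1), (0,2), (1,0), (1,1), (1,2), (2,0), (2,1), (2,2)) is [[6, -15, 18, 0, 0, 0, -16, -16, -6], [-18, -3, -18, 0, 0, 0, -8, -20, 6], [16, -12, 27, 0, 0, 0, -10, -3, -9]].
There the 2×2 minor on rows i ∈ {0, 1}, columns (j,k) ∈ {(0,0), (0,1)} is det [[6, -15], [-18, -3]] = -288 ≠ 0, so this unfolding has rank ≥ 2; CP rank is at least every unfolding rank, so rank(T) ≥ 2. (Unfolding ranks only ever bound the CP rank from below — rank(T) can be strictly larger than all of them — so the matching upper bound has to come from an explicit 2-term decomposition.)
Upper bound — finding two terms. Write S_k = T[:,:,k] for the frontal slices: S₀ = [[6, 0, -16], [-18, 0, -8], [16, 0, -10]], S₁ = [[-15, 0, -16], [-3, 0, -20], [-12, 0, -3]], S₂ = [[18, 0, -6], [-18, 0, 6], [27, 0, -9]].
If T = a₁ (x) b₁ (x) c₁ + a₂ (x) b₂ (x) c₂ then each S_k = c₁[k]·a₁b₁ᵀ + c₂[k]·a₂b₂ᵀ. S₀ and S₁ are linearly independent, so a₁b₁ᵀ and a₂b₂ᵀ must span the same plane of matrices: they are the rank-1 matrices of the form x·S₀ + y·S₁.
The 2×2 minor of x·S₀ + y·S₁ on rows {0,1}, columns {0,2} is −336·x² − 336·xy + 252·y² = (-84)·(2·x + 3·y)(2·x − y), vanishing at (x:y) = (3:-2) and (1:2).
M₁ = 3·S₀ − 2·S₁ = [[48, 0, -16], [-48, 0, 16], [72, 0, -24]] = 8·(2, -2, 3)(3, 0, -1)ᵀ and M₂ = S₀ + 2·S₁ = [[-24, 0, -48], [-24, 0, -48], [-8, 0, -16]] = (-8)·(3, 3, 1)(1, 0, 2)ᵀ, so take a₁ = (2, -2, 3), b₁ = (3, 0, -1), a₂ = (3, 3, 1), b₂ = (1, 0, 2).
Each slice is an integer combination of E₁ = a₁b₁ᵀ and E₂ = a₂b₂ᵀ: S₀ = 2·E₁ − 2·E₂, S₁ = −E₁ − 3·E₂, S₂ = 3·E₁; reading off coefficients, c₁ = (2, -1, 3) and c₂ = (-2, -3, 0).
Hence T = (2, -2, 3) (x) (3, 0, -1) (x) (2, -1, 3) + (3, 3, 1) (x) (1, 0, 2) (x) (-2, -3, 0), so rank(T) ≤ 2.
These bounds meet, so rank(T) = 2.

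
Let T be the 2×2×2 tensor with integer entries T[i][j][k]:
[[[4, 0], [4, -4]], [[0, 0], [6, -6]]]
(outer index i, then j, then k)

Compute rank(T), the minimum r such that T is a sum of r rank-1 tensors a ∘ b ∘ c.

Lower bound: in the mode-3 unfolding of T (rows indexed by k, columns by (i,j)) the 2×2 minor on rows k ∈ {0, 1}, columns (i,j) ∈ {(0,0), (0,1)} is det [[4, 4], [0, -4]] = -16 ≠ 0, so that unfolding has rank ≥ 2 and hence rank(T) ≥ 2 (CP rank is at least every unfolding rank, though it can be larger).
Upper bound: with S_k = T[:,:,k], the two rank-1 terms a₁b₁ᵀ, a₂b₂ᵀ are the rank-1 members of the pencil x·S₀ + y·S₁.
det(x·S₀ + y·S₁) is 24·x² − 24·xy = 24·(x − y)(x), vanishing at (x:y) = (1:1) and (0:1).
M₁ = S₀ + S₁ = [[4, 0], [0, 0]] = 4·(1, 0)(1, 0)ᵀ and M₂ = S₁ = [[0, -4], [0, -6]] = (-2)·(2, 3)(0, 1)ᵀ, so take a₁ = (1, 0), b₁ = (1, 0), a₂ = (2, 3), b₂ = (0, 1).
Each slice is an integer combination of E₁ = a₁b₁ᵀ and E₂ = a₂b₂ᵀ: S₀ = 4·E₁ + 2·E₂, S₁ = −2·E₂; reading off coefficients, c₁ = (4, 0) and c₂ = (2, -2).
Hence T = (1, 0) ∘ (1, 0) ∘ (4, 0) + (2, 3) ∘ (0, 1) ∘ (2, -2), so rank(T) ≤ 2.
These bounds meet, so rank(T) = 2.

2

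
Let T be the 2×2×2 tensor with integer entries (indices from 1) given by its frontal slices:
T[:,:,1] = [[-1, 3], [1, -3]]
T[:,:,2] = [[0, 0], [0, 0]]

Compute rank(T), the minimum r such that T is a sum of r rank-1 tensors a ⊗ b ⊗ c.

1

Lower bound: T ≠ 0 (e.g. T[1,1,1] = -1), so rank(T) ≥ 1.
Upper bound: the mode-1 fibre T[:,1,1] = [-1, 1] gives a = [1, -1] (primitive direction); the mode-2 fibre T[1,:,1] = [-1, 3] gives b = [1, -3]; then c[k] = T[1,1,k] / (a[1]·b[1]) = [-1, 0] / 1 = [-1, 0].
Expanding [1, -1] ⊗ [1, -3] ⊗ [-1, 0] reproduces all 8 entries of T, so T = [1, -1] ⊗ [1, -3] ⊗ [-1, 0] and rank(T) ≤ 1.
These bounds meet, so rank(T) = 1.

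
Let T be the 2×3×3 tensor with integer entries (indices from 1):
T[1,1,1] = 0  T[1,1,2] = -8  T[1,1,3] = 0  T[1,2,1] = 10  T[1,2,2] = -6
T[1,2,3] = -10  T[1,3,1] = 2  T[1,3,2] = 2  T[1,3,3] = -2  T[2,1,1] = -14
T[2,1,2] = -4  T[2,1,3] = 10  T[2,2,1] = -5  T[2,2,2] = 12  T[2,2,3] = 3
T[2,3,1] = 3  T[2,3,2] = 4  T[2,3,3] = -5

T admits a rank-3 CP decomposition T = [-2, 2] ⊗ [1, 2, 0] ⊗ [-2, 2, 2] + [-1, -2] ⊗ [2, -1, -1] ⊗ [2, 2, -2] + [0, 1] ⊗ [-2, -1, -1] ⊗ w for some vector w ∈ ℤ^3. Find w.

w = [1, 0, 1]

Subtract the known terms from T to get the rank-1 residual R = [0, 1] ⊗ [-2, -1, -1] ⊗ w, so R[i,j,k] = a[i]·b[j]·w[k]. Pick indices with nonzero a[2]·b[1] = (1)·(-2) = -2. Only the fibre through (2,1,·) is needed: R[2,1,:] = T[2,1,:] − Σₗ aₗ[2]bₗ[1]cₗ = [-14, -4, 10] − (2)·(1)·[-2, 2, 2] − (-2)·(2)·[2, 2, -2] = [-2, 0, -2]. Then w[k] = R[2,1,k] / -2 for each k, giving w = [-2, 0, -2] / -2 = [1, 0, 1].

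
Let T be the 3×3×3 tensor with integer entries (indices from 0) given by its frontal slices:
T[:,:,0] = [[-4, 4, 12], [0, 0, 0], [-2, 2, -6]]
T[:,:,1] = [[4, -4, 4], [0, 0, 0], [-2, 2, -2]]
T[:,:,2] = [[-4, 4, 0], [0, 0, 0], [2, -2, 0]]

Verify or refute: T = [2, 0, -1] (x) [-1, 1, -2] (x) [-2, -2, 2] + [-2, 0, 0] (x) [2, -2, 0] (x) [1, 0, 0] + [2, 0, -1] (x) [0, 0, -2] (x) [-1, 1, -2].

Reconstruct entry (0,0,0) from the claimed factors: Σₗ aₗ[0]bₗ[0]cₗ[0] = (2)·(-1)·(-2) + (-2)·(2)·(1) + (2)·(0)·(-1) = 0, but T[0,0,0] = -4. The claim is false.

No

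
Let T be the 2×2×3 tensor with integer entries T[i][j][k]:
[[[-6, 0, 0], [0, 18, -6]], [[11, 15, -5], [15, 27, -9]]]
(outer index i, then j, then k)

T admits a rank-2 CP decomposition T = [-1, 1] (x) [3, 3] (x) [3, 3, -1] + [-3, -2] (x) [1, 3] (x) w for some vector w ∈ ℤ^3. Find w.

w = [-1, -3, 1]

Subtract the known terms from T to get the rank-1 residual R = [-3, -2] (x) [1, 3] (x) w, so R[i,j,k] = a[i]·b[j]·w[k]. Pick indices with nonzero a[0]·b[0] = (-3)·(1) = -3. Only the fibre through (0,0,·) is needed: R[0,0,:] = T[0,0,:] − Σₗ aₗ[0]bₗ[0]cₗ = [-6, 0, 0] − (-1)·(3)·[3, 3, -1] = [3, 9, -3]. Then w[k] = R[0,0,k] / -3 for each k, giving w = [3, 9, -3] / -3 = [-1, -3, 1].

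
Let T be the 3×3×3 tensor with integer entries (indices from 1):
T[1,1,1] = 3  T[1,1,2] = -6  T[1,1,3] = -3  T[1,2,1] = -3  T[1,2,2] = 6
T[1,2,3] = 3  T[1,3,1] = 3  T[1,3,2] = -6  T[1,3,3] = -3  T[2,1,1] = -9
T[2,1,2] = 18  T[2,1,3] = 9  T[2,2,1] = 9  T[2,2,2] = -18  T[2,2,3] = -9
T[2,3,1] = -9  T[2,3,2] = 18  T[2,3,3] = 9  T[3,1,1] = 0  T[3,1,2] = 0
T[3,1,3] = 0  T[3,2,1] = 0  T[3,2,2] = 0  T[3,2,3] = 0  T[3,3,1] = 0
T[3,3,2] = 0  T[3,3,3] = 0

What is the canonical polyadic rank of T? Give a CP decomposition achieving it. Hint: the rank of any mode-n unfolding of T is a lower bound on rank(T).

rank(T) = 1

Lower bound: T ≠ 0 (e.g. T[1,1,1] = 3), so rank(T) ≥ 1.
Upper bound: the mode-1 fibre T[:,1,1] = [3, -9, 0] gives a = [1, -3, 0] (primitive direction); the mode-2 fibre T[1,:,1] = [3, -3, 3] gives b = [1, -1, 1]; then c[k] = T[1,1,k] / (a[1]·b[1]) = [3, -6, -3] / 1 = [3, -6, -3].
Expanding [1, -3, 0] ⊗ [1, -1, 1] ⊗ [3, -6, -3] reproduces all 27 entries of T, so T = [1, -3, 0] ⊗ [1, -1, 1] ⊗ [3, -6, -3] and rank(T) ≤ 1.
These bounds meet, so rank(T) = 1.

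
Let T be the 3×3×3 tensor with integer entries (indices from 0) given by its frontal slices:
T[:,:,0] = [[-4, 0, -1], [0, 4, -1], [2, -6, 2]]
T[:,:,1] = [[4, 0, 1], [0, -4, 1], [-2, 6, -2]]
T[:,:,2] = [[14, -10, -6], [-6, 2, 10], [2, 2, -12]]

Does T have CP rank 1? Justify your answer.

No

The mode-2 unfolding of T (rows indexed by j, columns by (i,k) = (0,0), (0,1), (0,2), (1,0), (1,1), (1,2), (2,0), (2,1), (2,2)) is [[-4, 4, 14, 0, 0, -6, 2, -2, 2], [0, 0, -10, 4, -4, 2, -6, 6, 2], [-1, 1, -6, -1, 1, 10, 2, -2, -12]].
There the 3×3 minor on rows j ∈ {0, 1, 2}, columns (i,k) ∈ {(0,0), (0,2), (1,0)} is det [[-4, 14, 0], [0, -10, 4], [-1, -6, -1]] = -192 ≠ 0, so this unfolding has rank ≥ 3; CP rank is at least every unfolding rank, so rank(T) ≥ 3.
In particular rank(T) ≥ 3 > 1, so T is not rank-1.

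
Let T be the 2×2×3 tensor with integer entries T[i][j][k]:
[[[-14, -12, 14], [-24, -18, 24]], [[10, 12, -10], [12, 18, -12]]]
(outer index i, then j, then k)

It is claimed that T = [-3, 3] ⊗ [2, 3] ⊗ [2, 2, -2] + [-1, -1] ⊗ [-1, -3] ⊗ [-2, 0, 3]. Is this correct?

No

Reconstruct entry (0,0,2) from the claimed factors: Σₗ aₗ[0]bₗ[0]cₗ[2] = (-3)·(2)·(-2) + (-1)·(-1)·(3) = 15, but T[0,0,2] = 14. The claim is false.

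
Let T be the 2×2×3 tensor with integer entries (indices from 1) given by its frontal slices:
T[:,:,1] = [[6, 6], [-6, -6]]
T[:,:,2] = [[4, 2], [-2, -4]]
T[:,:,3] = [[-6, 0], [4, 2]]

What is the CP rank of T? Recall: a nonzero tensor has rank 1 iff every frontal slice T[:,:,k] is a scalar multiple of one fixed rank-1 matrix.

Lower bound: the mode-3 unfolding of T (rows indexed by k, columns by (i,j) = (1,1), (1,2), (2,1), (2,2)) is [[6, 6, -6, -6], [4, 2, -2, -4], [-6, 0, 4, 2]].
There the 3×3 minor on rows k ∈ {1, 2, 3}, columns (i,j) ∈ {(1,1), (1,2), (2,1)} is det [[6, 6, -6], [4, 2, -2], [-6, 0, 4]] = -48 ≠ 0, so this unfolding has rank ≥ 3; CP rank is at least every unfolding rank, so rank(T) ≥ 3. (This is only a lower bound: in general the CP rank may exceed every unfolding rank, so we still need to exhibit 3 rank-1 terms summing to T.)
Upper bound: T is a sum of 3 rank-1 terms, T = (0, 1) ⊗ (1, -1) ⊗ (0, 2, -2) + (1, -1) ⊗ (1, -1) ⊗ (-2, 0, -2) + (1, -1) ⊗ (2, 1) ⊗ (4, 2, -2) (written with every a and b primitive with positive leading entry and the scale carried by c; CP decompositions are not unique, and this one is verified by expanding entrywise), so rank(T) ≤ 3.
These bounds meet, so rank(T) = 3.

3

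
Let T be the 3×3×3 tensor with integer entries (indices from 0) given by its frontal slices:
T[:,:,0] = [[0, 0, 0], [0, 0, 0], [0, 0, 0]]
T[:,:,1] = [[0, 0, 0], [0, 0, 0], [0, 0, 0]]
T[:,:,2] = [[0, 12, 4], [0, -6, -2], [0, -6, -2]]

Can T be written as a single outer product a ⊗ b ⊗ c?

Yes

If T = a ⊗ b ⊗ c then every fibre of T is a multiple of the corresponding factor, so read the factors off the fibres through the nonzero entry T[0,1,2] = 12.
The mode-1 fibre T[:,1,2] = [12, -6, -6] gives a = (2, -1, -1) (primitive direction); the mode-2 fibre T[0,:,2] = [0, 12, 4] gives b = (0, 3, 1); then c[k] = T[0,1,k] / (a[0]·b[1]) = [0, 0, 12] / 6 = (0, 0, 2).
Expanding (2, -1, -1) ⊗ (0, 3, 1) ⊗ (0, 0, 2) reproduces all 27 entries of T, so T = (2, -1, -1) ⊗ (0, 3, 1) ⊗ (0, 0, 2) and rank(T) ≤ 1.
Equivalently every frontal slice T[:,:,k] is c[k] times the rank-1 matrix (2, -1, -1) ⊗ (0, 3, 1). So T has rank 1 (it is nonzero).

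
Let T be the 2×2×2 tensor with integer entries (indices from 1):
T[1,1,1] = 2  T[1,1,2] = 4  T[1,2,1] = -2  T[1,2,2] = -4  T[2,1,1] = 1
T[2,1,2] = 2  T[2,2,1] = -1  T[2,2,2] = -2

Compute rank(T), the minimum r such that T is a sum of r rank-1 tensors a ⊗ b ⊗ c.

1

Lower bound: T ≠ 0 (e.g. T[1,1,1] = 2), so rank(T) ≥ 1.
Upper bound: if T = a ⊗ b ⊗ c then every fibre of T is a multiple of the corresponding factor, so read the factors off the fibres through the nonzero entry T[1,1,1] = 2.
The mode-1 fibre T[:,1,1] = [2, 1] gives a = [2, 1] (primitive direction); the mode-2 fibre T[1,:,1] = [2, -2] gives b = [1, -1]; then c[k] = T[1,1,k] / (a[1]·b[1]) = [2, 4] / 2 = [1, 2].
Expanding [2, 1] ⊗ [1, -1] ⊗ [1, 2] reproduces all 8 entries of T, so T = [2, 1] ⊗ [1, -1] ⊗ [1, 2] and rank(T) ≤ 1.
These bounds meet, so rank(T) = 1.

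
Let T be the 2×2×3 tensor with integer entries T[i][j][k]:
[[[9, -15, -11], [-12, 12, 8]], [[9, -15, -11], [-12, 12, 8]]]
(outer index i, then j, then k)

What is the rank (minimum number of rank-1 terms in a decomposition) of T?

Lower bound: the mode-2 unfolding of T (rows indexed by j, columns by (i,k) = (0,0), (0,1), (0,2), (1,0), (1,1), (1,2)) is [[9, -15, -11, 9, -15, -11], [-12, 12, 8, -12, 12, 8]].
There the 2×2 minor on rows j ∈ {0, 1}, columns (i,k) ∈ {(0,0), (0,1)} is det [[9, -15], [-12, 12]] = -72 ≠ 0, so this unfolding has rank ≥ 2; CP rank is at least every unfolding rank, so rank(T) ≥ 2. (Unfolding ranks only ever bound the CP rank from below — rank(T) can be strictly larger than all of them — so the matching upper bound has to come from an explicit 2-term decomposition.)
Upper bound — finding two terms. Every mode-1 slice of T is a multiple of one matrix: T[i,:,:] = a[i]·M with a = (1, 1) and M = [[9, -15, -11], [-12, 12, 8]] (rows indexed by j, columns by k). So it suffices to write M as a sum of two rank-1 matrices.
Splitting M by its rows (j = 0, 1), M = (1, 0)(9, -15, -11)ᵀ + (0, 1)(-12, 12, 8)ᵀ.
Hence T = (1, 1) (x) (1, 0) (x) (9, -15, -11) + (1, 1) (x) (0, 1) (x) (-12, 12, 8), so rank(T) ≤ 2.
These bounds meet, so rank(T) = 2.
Check entry T[0,1,2] = 8: (1)·(0)·(-11) + (1)·(1)·(8) = 8.

2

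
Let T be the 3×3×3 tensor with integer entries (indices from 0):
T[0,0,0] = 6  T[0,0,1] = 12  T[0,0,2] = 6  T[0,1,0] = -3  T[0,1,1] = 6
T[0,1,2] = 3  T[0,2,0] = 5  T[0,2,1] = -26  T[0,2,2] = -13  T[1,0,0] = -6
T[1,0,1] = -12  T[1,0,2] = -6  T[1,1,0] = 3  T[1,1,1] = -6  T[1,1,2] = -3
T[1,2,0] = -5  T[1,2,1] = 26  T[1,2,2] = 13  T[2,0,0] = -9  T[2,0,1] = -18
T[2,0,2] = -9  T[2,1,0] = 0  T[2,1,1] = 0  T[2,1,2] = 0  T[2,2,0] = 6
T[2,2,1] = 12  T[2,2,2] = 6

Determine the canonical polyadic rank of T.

Lower bound: the mode-2 unfolding of T (rows indexed by j, columns by (i,k) = (0,0), (0,1), (0,2), (1,0), (1,1), (1,2), (2,0), (2,1), (2,2)) is [[6, 12, 6, -6, -12, -6, -9, -18, -9], [-3, 6, 3, 3, -6, -3, 0, 0, 0], [5, -26, -13, -5, 26, 13, 6, 12, 6]].
There the 2×2 minor on rows j ∈ {0, 1}, columns (i,k) ∈ {(0,0), (0,1)} is det [[6, 12], [-3, 6]] = 72 ≠ 0, so this unfolding has rank ≥ 2; CP rank is at least every unfolding rank, so rank(T) ≥ 2. (Flattening ranks never certify an upper bound on CP rank; for that we must actually write T with 2 rank-1 terms.)
Upper bound — finding two terms. Write S_k = T[:,:,k] for the frontal slices: S₀ = [[6, -3, 5], [-6, 3, -5], [-9, 0, 6]], S₁ = [[12, 6, -26], [-12, -6, 26], [-18, 0, 12]], S₂ = [[6, 3, -13], [-6, -3, 13], [-9, 0, 6]].
If T = a₁ ⊗ b₁ ⊗ c₁ + a₂ ⊗ b₂ ⊗ c₂ then each S_k = c₁[k]·a₁b₁ᵀ + c₂[k]·a₂b₂ᵀ. S₀ and S₁ are linearly independent, so a₁b₁ᵀ and a₂b₂ᵀ must span the same plane of matrices: they are the rank-1 matrices of the form x·S₀ + y·S₁.
The 2×2 minor of x·S₀ + y·S₁ on rows {0,2}, columns {0,1} is −27·x² + 108·y² = (-27)·(x − 2·y)(x + 2·y), vanishing at (x:y) = (2:1) and (2:-1).
M₁ = 2·S₀ + S₁ = [[24, 0, -16], [-24, 0, 16], [-36, 0, 24]] = 4·(2, -2, -3)(3, 0, -2)ᵀ and M₂ = 2·S₀ − S₁ = [[0, -12, 36], [0, 12, -36], [0, 0, 0]] = (-12)·(1, -1, 0)(0, 1, -3)ᵀ, so take a₁ = (2, -2, -3), b₁ = (3, 0, -2), a₂ = (1, -1, 0), b₂ = (0, 1, -3).
Each slice is an integer combination of E₁ = a₁b₁ᵀ and E₂ = a₂b₂ᵀ: S₀ = E₁ − 3·E₂, S₁ = 2·E₁ + 6·E₂, S₂ = E₁ + 3·E₂; reading off coefficients, c₁ = (1, 2, 1) and c₂ = (-3, 6, 3).
Hence T = (2, -2, -3) ⊗ (3, 0, -2) ⊗ (1, 2, 1) + (1, -1, 0) ⊗ (0, 1, -3) ⊗ (-3, 6, 3), so rank(T) ≤ 2.
These bounds meet, so rank(T) = 2.

2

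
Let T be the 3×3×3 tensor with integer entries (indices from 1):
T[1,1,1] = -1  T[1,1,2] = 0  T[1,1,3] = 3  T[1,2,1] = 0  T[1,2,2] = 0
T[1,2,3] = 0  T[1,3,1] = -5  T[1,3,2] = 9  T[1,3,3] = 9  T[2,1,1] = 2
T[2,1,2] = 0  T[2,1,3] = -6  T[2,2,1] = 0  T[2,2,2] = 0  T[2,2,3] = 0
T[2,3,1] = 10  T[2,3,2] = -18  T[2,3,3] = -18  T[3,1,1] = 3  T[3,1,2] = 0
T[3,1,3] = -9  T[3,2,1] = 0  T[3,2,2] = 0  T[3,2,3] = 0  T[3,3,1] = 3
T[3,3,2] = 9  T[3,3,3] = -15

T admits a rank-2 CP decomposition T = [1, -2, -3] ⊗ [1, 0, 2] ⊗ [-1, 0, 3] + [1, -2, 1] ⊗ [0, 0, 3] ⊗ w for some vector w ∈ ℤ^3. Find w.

Subtract the known terms from T to get the rank-1 residual R = [1, -2, 1] ⊗ [0, 0, 3] ⊗ w, so R[i,j,k] = a[i]·b[j]·w[k]. Pick indices with nonzero a[1]·b[3] = (1)·(3) = 3. Only the fibre through (1,3,·) is needed: R[1,3,:] = T[1,3,:] − Σₗ aₗ[1]bₗ[3]cₗ = [-5, 9, 9] − (1)·(2)·[-1, 0, 3] = [-3, 9, 3]. Then w[k] = R[1,3,k] / 3 for each k, giving w = [-3, 9, 3] / 3 = [-1, 3, 1].

w = [-1, 3, 1]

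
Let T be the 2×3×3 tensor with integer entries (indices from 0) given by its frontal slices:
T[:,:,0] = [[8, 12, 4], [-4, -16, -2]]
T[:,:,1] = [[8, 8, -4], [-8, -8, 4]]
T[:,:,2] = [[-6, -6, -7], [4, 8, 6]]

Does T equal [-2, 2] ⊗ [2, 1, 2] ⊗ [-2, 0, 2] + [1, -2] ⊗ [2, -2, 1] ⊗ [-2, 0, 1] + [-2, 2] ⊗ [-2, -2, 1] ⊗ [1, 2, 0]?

Reconstruct entrywise from the claimed factors. For example, T[1,0,2] = 4 and Σₗ aₗ[1]bₗ[0]cₗ[2] = (2)·(2)·(2) + (-2)·(2)·(1) + (2)·(-2)·(0) = 4; checking all 18 entries, every one matches. The claim holds.

Yes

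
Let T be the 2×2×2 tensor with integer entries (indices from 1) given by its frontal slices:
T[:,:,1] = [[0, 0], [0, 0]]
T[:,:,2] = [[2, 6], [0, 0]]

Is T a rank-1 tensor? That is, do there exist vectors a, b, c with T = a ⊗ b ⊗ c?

Yes

The mode-1 fibre T[:,1,2] = [2, 0] gives a = (1, 0) (primitive direction); the mode-2 fibre T[1,:,2] = [2, 6] gives b = (1, 3); then c[k] = T[1,1,k] / (a[1]·b[1]) = [0, 2] / 1 = (0, 2).
Expanding (1, 0) ⊗ (1, 3) ⊗ (0, 2) reproduces all 8 entries of T, so T = (1, 0) ⊗ (1, 3) ⊗ (0, 2) and rank(T) ≤ 1.
Equivalently every frontal slice T[:,:,k] is c[k] times the rank-1 matrix (1, 0) ⊗ (1, 3). So T has rank 1 (it is nonzero).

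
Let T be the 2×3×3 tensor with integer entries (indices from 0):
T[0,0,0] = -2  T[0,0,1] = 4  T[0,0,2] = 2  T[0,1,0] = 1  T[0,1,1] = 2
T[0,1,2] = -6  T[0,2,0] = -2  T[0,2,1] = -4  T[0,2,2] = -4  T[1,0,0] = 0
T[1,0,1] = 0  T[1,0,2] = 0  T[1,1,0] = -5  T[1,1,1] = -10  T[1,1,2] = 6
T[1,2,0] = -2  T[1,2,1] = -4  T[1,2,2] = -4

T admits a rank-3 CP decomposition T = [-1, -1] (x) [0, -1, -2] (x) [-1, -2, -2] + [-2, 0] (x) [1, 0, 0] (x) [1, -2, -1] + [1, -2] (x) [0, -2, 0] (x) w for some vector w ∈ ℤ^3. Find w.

w = [-1, -2, 2]

Subtract the known terms from T to get the rank-1 residual R = [1, -2] (x) [0, -2, 0] (x) w, so R[i,j,k] = a[i]·b[j]·w[k]. Pick indices with nonzero a[0]·b[1] = (1)·(-2) = -2. Only the fibre through (0,1,·) is needed: R[0,1,:] = T[0,1,:] − Σₗ aₗ[0]bₗ[1]cₗ = [1, 2, -6] − (-1)·(-1)·[-1, -2, -2] − (-2)·(0)·[1, -2, -1] = [2, 4, -4]. Then w[k] = R[0,1,k] / -2 for each k, giving w = [2, 4, -4] / -2 = [-1, -2, 2].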